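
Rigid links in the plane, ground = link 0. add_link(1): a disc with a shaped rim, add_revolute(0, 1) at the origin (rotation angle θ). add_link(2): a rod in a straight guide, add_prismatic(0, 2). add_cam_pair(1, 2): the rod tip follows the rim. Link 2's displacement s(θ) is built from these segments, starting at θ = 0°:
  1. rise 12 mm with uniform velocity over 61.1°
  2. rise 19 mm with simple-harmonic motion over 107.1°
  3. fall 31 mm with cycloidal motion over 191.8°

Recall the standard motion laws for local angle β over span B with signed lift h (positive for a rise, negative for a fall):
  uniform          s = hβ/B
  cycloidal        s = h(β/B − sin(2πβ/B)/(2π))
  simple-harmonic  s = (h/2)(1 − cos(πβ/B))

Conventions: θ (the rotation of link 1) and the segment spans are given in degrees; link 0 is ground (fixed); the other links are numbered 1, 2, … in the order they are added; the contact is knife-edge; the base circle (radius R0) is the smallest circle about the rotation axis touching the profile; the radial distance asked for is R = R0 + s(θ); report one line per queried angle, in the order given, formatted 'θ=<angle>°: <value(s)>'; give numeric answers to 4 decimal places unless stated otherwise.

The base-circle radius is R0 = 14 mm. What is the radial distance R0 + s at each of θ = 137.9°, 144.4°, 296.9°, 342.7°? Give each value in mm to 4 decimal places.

segment 1 (0° to 61.1°, uniform, h = 12) is passed completely: s = 0.0000 + (12) = 12.0000
θ = 137.9° falls in segment 2 (61.1° to 168.2°, simple-harmonic, h = 19): β = 137.9 − 61.1 = 76.8°, B = 107.1°; Δs = 19/2·(1 − cos(π·0.7171)) = 15.4883; s = 12.0000 + 15.4883 = 27.4883
θ = 144.4° falls in segment 2 (61.1° to 168.2°, simple-harmonic, h = 19): β = 144.4 − 61.1 = 83.3°, B = 107.1°; Δs = 19/2·(1 − cos(π·0.7778)) = 16.7774; s = 12.0000 + 16.7774 = 28.7774
segment 2 (61.1° to 168.2°, simple-harmonic, h = 19) is passed completely: s = 12.0000 + (19) = 31.0000
θ = 296.9° falls in segment 3 (168.2° to 360°, cycloidal, h = -31): β = 296.9 − 168.2 = 128.7°, B = 191.8°; Δs = -31·(0.6710 − sin(2π·0.6710)/(2π)) = -25.1399; s = 31.0000 − 25.1399 = 5.8601
θ = 342.7° falls in segment 3 (168.2° to 360°, cycloidal, h = -31): β = 342.7 − 168.2 = 174.5°, B = 191.8°; Δs = -31·(0.9098 − sin(2π·0.9098)/(2π)) = -30.8527; s = 31.0000 − 30.8527 = 0.1473
θ=137.9°: R = R0 + s = 14 + 27.4883 = 41.4883
θ=144.4°: R = R0 + s = 14 + 28.7774 = 42.7774
θ=296.9°: R = R0 + s = 14 + 5.8601 = 19.8601
θ=342.7°: R = R0 + s = 14 + 0.1473 = 14.1473

θ=137.9°: 41.4883
θ=144.4°: 42.7774
θ=296.9°: 19.8601
θ=342.7°: 14.1473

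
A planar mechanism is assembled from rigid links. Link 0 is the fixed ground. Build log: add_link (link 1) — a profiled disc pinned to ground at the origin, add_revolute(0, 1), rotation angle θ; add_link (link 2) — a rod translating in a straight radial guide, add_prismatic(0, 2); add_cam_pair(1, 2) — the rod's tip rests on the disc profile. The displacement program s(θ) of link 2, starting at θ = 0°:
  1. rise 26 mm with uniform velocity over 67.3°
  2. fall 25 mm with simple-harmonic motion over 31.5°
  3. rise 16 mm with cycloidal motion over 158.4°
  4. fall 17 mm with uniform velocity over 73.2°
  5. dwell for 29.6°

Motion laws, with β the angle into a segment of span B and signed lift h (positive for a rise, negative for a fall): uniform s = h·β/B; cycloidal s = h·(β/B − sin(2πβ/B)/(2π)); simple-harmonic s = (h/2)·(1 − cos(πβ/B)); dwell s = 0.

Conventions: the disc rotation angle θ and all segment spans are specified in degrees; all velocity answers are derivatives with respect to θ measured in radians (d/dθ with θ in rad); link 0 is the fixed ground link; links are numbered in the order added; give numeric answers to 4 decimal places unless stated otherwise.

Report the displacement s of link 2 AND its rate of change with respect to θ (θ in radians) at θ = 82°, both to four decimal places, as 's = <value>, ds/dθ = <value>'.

seg 1 [0°–67.3°] uniform, h=26: full span → s += 26 → s = 26.0000
seg 2 [67.3°–98.8°] simple-harmonic, h=-25: θ=82° here. β=14.7, B=31.5. -25/2·(1 − cos(π·0.4667)) = -11.1934 → s = 14.8066
velocity in seg [67.3°–98.8°] (simple-harmonic), θ in radians: β = 14.7° = 0.2566 rad, B = 31.5° = 0.5498 rad; ds/dθ = (πh/(2B)) sin(πβ/B) = (π·(-25)/(2·0.5498)) sin(π·0.4667) = -71.037278 mm/rad

s = 14.8066, ds/dθ = -71.0373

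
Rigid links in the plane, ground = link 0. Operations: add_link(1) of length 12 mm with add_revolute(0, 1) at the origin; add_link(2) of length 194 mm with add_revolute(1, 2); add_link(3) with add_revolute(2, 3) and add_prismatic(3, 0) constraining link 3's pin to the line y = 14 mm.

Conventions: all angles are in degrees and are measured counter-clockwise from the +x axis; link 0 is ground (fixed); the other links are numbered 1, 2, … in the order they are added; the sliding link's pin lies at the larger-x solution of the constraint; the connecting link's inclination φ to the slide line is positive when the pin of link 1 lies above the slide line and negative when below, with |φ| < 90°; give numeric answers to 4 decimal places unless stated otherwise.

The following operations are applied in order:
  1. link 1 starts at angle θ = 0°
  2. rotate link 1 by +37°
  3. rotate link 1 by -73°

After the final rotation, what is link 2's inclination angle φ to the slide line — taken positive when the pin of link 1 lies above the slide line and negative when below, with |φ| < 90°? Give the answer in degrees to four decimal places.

geometry: r = 12 mm, L = 194 mm, e = 14 mm; θ starts at 0°
rotate link 1 by +37°: θ ← 0° +37° = 37°
rotate link 1 by -73°: θ ← 37° -73° = -36°
h = r sin θ − e = -7.053423 − 14 = -21.053423
sin φ = h / L = -21.053423 / 194 = -0.10852280
φ = arcsin(-0.10852280) = -6.230168°

-6.2302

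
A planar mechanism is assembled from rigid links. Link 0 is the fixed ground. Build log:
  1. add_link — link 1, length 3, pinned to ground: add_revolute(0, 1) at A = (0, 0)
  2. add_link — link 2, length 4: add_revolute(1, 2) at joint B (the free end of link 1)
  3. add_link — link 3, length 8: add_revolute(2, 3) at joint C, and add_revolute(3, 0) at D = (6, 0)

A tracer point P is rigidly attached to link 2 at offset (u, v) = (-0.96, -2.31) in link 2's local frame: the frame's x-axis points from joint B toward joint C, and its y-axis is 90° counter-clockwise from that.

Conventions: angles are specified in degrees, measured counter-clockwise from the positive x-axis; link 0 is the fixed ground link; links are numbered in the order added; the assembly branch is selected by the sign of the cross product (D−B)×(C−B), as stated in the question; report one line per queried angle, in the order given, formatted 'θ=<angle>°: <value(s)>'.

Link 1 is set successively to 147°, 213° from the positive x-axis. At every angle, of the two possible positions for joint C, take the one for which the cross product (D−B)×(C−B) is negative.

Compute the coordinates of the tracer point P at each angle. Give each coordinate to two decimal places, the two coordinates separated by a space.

A=(0,0), D=(6.00,0)
θ=147°: B = A + 3.00·(cos147°, sin147°) = (-2.5160, 1.6339)
θ=147°: |BD| = 8.6713
θ=147°: circle(B,4.00) ∩ circle(D,8.00): a=1.5679, h=3.6799
θ=147°:   candidates: C₊=(-0.2828,4.9524) cross=31.910; C₋=(-1.6696,-2.2755) cross=-31.910
θ=147°:   branch - wants cross < 0 → take C=(-1.6696,-2.2755) (cross=-31.910)
θ=147°: ex = (C−B)/|BC| = (0.2116,-0.9774); ey = (0.9774,0.2116)
θ=147°: P = B + -0.96·ex + -2.31·ey = (-4.9768,2.0833)
θ=213°: B = A + 3.00·(cos213°, sin213°) = (-2.5160, -1.6339)
θ=213°: |BD| = 8.6713
θ=213°: circle(B,4.00) ∩ circle(D,8.00): a=1.5679, h=3.6799
θ=213°:   candidates: C₊=(-1.6696,2.2755) cross=31.910; C₋=(-0.2828,-4.9524) cross=-31.910
θ=213°:   branch - wants cross < 0 → take C=(-0.2828,-4.9524) (cross=-31.910)
θ=213°: ex = (C−B)/|BC| = (0.5583,-0.8296); ey = (0.8296,0.5583)
θ=213°: P = B + -0.96·ex + -2.31·ey = (-4.9684,-2.1272)

θ=147°: -4.98 2.08
θ=213°: -4.97 -2.13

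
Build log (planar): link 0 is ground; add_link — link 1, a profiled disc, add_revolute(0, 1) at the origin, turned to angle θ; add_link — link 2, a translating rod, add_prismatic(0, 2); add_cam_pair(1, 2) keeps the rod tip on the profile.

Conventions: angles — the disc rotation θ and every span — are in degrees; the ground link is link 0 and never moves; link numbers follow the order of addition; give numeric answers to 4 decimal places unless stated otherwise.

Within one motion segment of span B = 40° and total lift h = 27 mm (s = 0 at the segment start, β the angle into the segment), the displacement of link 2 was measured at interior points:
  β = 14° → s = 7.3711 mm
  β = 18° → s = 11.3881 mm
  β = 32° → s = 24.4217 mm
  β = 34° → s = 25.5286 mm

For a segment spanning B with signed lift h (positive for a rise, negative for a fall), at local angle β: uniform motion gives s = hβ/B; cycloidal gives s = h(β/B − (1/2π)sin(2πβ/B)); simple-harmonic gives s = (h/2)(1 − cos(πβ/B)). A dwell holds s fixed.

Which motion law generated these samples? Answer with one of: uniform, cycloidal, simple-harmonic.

candidates at β/B = r: uniform s = h·r (linear in β); cycloidal s = h·(r − sin(2πr)/(2π)); simple-harmonic s = (h/2)(1 − cos(πr))
β=14°: printed 7.3711 | uniform 9.4500, cycloidal 5.9735, simple-harmonic 7.3711
β=18°: printed 11.3881 | uniform 12.1500, cycloidal 10.8221, simple-harmonic 11.3881
β=32°: printed 24.4217 | uniform 21.6000, cycloidal 25.6869, simple-harmonic 24.4217
β=34°: printed 25.5286 | uniform 22.9500, cycloidal 26.4265, simple-harmonic 25.5286
only one law matches every sample → simple-harmonic

simple-harmonic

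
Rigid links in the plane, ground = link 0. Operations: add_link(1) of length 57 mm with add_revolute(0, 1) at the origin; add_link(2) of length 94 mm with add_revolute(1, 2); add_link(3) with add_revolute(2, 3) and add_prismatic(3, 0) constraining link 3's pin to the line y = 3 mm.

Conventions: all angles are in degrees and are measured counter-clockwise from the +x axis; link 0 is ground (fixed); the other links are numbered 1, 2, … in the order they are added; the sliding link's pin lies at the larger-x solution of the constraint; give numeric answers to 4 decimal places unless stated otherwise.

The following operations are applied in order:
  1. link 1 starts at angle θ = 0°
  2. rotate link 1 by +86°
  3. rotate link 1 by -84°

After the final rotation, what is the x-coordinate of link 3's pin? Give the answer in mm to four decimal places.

geometry: r = 57 mm, L = 94 mm, e = 3 mm; θ starts at 0°
rotate link 1 by +86°: θ ← 0° +86° = 86°
rotate link 1 by -84°: θ ← 86° -84° = 2°
crank pin P = (r cos θ, r sin θ) = (56.965277, 1.989271)
h = r sin θ − e = 1.989271 − 3 = -1.010729
x = r cos θ + √(L² − h²) = 56.965277 + 93.994566 = 150.959843

150.9598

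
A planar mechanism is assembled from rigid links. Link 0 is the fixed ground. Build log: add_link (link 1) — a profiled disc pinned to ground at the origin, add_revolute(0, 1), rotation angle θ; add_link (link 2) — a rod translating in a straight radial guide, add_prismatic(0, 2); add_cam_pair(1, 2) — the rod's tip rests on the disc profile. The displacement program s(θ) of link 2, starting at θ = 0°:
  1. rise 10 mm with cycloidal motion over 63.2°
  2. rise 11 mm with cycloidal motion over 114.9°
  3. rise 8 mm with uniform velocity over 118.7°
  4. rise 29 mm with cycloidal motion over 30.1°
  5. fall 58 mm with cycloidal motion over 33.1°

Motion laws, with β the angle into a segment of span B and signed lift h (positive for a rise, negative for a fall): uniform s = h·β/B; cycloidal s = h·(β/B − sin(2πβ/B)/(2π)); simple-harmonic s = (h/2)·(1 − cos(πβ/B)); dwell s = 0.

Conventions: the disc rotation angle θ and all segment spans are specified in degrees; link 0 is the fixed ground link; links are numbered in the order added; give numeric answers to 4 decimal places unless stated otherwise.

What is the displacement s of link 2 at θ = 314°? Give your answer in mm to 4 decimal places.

seg 1 [0°–63.2°] cycloidal, h=10: full span → s += 10 → s = 10.0000
seg 2 [63.2°–178.1°] cycloidal, h=11: full span → s += 11 → s = 21.0000
seg 3 [178.1°–296.8°] uniform, h=8: full span → s += 8 → s = 29.0000
seg 4 [296.8°–326.9°] cycloidal, h=29: θ=314° here. β=17.2, B=30.1. 29·(0.5714 − sin(2π·0.5714)/(2π)) = 18.5740 → s = 47.5740

47.5740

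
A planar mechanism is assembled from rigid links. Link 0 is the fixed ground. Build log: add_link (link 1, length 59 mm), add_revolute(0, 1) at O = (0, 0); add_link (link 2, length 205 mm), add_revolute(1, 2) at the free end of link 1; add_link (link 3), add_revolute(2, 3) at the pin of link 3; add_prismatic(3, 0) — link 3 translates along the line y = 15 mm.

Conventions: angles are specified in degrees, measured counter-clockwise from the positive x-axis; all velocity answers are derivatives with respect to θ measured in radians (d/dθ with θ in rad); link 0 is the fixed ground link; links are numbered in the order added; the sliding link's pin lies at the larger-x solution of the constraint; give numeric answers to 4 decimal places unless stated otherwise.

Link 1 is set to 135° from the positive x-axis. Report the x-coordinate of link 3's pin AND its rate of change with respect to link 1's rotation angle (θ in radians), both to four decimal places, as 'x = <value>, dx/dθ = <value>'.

geometry: r = 59 mm, L = 205 mm, e = 15 mm
crank pin P = (r cos θ, r sin θ) = (-41.719300, 41.719300)
h = r sin θ − e = 41.719300 − 15 = 26.719300
x = r cos θ + √(L² − h²) = -41.719300 + 203.251271 = 161.531971
dx/dθ = −r sin θ − h·r cos θ/√(L² − h²) (θ in radians; h = 26.719300) = -36.234904

x = 161.5320, dx/dθ = -36.2349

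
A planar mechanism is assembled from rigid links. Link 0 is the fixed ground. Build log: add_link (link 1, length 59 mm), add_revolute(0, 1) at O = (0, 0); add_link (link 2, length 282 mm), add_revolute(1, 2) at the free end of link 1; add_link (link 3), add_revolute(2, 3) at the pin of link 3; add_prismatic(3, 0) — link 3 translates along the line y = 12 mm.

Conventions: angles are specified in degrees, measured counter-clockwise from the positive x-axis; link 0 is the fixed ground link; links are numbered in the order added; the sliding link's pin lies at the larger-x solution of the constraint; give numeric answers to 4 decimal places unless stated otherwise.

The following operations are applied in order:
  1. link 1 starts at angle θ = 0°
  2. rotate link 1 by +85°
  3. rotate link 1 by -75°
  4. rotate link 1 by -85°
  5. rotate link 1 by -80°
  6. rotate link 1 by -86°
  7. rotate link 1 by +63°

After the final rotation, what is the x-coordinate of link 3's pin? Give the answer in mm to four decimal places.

geometry: r = 59 mm, L = 282 mm, e = 12 mm; θ starts at 0°
rotate link 1 by +85°: θ ← 0° +85° = 85°
rotate link 1 by -75°: θ ← 85° -75° = 10°
rotate link 1 by -85°: θ ← 10° -85° = -75°
rotate link 1 by -80°: θ ← -75° -80° = -155°
rotate link 1 by -86°: θ ← -155° -86° = -241°
rotate link 1 by +63°: θ ← -241° +63° = -178°
crank pin P = (r cos θ, r sin θ) = (-58.964059, -2.059070)
h = r sin θ − e = -2.059070 − 12 = -14.059070
x = r cos θ + √(L² − h²) = -58.964059 + 281.649325 = 222.685267

222.6853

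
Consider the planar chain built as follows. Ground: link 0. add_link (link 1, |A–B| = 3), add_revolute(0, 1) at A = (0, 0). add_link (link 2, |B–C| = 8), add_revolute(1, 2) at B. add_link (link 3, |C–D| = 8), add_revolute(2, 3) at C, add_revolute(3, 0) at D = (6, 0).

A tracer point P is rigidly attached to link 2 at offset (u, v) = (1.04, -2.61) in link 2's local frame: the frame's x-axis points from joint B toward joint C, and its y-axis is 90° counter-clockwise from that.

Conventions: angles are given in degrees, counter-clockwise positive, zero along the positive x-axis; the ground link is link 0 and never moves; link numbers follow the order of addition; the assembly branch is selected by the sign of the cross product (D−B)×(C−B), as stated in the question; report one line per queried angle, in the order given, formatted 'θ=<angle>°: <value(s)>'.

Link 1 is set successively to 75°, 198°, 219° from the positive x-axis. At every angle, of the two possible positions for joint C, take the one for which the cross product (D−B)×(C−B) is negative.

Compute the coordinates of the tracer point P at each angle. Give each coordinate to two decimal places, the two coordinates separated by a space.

A=(0,0), D=(6.00,0)
θ=75°: B = A + 3.00·(cos75°, sin75°) = (0.7765, 2.8978)
θ=75°: |BD| = 5.9735
θ=75°: circle(B,8.00) ∩ circle(D,8.00): a=2.9867, h=7.4215
θ=75°:   candidates: C₊=(6.9885,7.9387) cross=44.332; C₋=(-0.2120,-5.0409) cross=-44.332
θ=75°:   branch - wants cross < 0 → take C=(-0.2120,-5.0409) (cross=-44.332)
θ=75°: ex = (C−B)/|BC| = (-0.1236,-0.9923); ey = (0.9923,-0.1236)
θ=75°: P = B + 1.04·ex + -2.61·ey = (-1.9420,2.1882)
θ=198°: B = A + 3.00·(cos198°, sin198°) = (-2.8532, -0.9271)
θ=198°: |BD| = 8.9016
θ=198°: circle(B,8.00) ∩ circle(D,8.00): a=4.4508, h=6.6476
θ=198°:   candidates: C₊=(0.8811,6.1479) cross=59.174; C₋=(2.2657,-7.0750) cross=-59.174
θ=198°:   branch - wants cross < 0 → take C=(2.2657,-7.0750) (cross=-59.174)
θ=198°: ex = (C−B)/|BC| = (0.6399,-0.7685); ey = (0.7685,0.6399)
θ=198°: P = B + 1.04·ex + -2.61·ey = (-4.1935,-3.3963)
θ=219°: B = A + 3.00·(cos219°, sin219°) = (-2.3314, -1.8880)
θ=219°: |BD| = 8.5427
θ=219°: circle(B,8.00) ∩ circle(D,8.00): a=4.2713, h=6.7643
θ=219°:   candidates: C₊=(0.3393,5.6531) cross=57.785; C₋=(3.3292,-7.5410) cross=-57.785
θ=219°:   branch - wants cross < 0 → take C=(3.3292,-7.5410) (cross=-57.785)
θ=219°: ex = (C−B)/|BC| = (0.7076,-0.7066); ey = (0.7066,0.7076)
θ=219°: P = B + 1.04·ex + -2.61·ey = (-3.4399,-4.4696)

θ=75°: -1.94 2.19
θ=198°: -4.19 -3.40
θ=219°: -3.44 -4.47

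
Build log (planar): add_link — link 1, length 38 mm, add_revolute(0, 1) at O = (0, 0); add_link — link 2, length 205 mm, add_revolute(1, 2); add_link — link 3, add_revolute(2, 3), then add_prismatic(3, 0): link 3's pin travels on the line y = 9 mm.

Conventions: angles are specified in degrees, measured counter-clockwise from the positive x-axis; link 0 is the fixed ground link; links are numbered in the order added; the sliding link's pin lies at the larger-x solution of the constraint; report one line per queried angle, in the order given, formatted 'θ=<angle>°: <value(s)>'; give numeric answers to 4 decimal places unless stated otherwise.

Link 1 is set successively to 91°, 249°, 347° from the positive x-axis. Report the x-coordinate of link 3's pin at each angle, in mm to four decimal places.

geometry: r = 38 mm, L = 205 mm, e = 9 mm
θ=91°: crank pin P = (r cos θ, r sin θ) = (-0.663191, 37.994212)
θ=91°: h = r sin θ − e = 37.994212 − 9 = 28.994212
θ=91°: x = r cos θ + √(L² − h²) = -0.663191 + 202.939241 = 202.276050
θ=249°: crank pin P = (r cos θ, r sin θ) = (-13.617982, -35.476056)
θ=249°: h = r sin θ − e = -35.476056 − 9 = -44.476056
θ=249°: x = r cos θ + √(L² − h²) = -13.617982 + 200.117167 = 186.499185
θ=347°: crank pin P = (r cos θ, r sin θ) = (37.026062, -8.548140)
θ=347°: h = r sin θ − e = -8.548140 − 9 = -17.548140
θ=347°: x = r cos θ + √(L² − h²) = 37.026062 + 204.247553 = 241.273615

θ=91°: 202.2760
θ=249°: 186.4992
θ=347°: 241.2736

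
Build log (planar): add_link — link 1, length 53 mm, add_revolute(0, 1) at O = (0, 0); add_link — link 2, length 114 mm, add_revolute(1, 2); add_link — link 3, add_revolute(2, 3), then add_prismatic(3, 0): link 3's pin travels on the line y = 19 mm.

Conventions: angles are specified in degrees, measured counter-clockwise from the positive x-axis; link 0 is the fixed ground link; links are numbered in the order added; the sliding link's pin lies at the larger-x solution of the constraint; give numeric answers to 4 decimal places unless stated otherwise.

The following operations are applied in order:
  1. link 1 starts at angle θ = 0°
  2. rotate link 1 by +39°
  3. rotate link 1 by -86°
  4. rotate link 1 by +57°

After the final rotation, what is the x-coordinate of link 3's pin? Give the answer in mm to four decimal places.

geometry: r = 53 mm, L = 114 mm, e = 19 mm; θ starts at 0°
rotate link 1 by +39°: θ ← 0° +39° = 39°
rotate link 1 by -86°: θ ← 39° -86° = -47°
rotate link 1 by +57°: θ ← -47° +57° = 10°
crank pin P = (r cos θ, r sin θ) = (52.194811, 9.203353)
h = r sin θ − e = 9.203353 − 19 = -9.796647
x = r cos θ + √(L² − h²) = 52.194811 + 113.578280 = 165.773091

165.7731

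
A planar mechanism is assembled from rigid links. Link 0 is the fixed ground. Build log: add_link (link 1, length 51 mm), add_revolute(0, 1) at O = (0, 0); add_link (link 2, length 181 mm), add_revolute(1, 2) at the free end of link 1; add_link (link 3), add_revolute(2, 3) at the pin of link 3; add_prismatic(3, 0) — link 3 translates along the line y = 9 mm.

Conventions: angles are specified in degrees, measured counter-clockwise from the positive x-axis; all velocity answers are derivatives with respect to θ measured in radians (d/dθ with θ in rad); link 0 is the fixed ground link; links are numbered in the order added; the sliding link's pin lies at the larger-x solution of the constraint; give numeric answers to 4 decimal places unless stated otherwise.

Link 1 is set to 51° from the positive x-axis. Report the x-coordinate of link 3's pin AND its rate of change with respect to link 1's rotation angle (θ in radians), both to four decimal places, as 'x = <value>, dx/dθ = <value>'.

geometry: r = 51 mm, L = 181 mm, e = 9 mm
crank pin P = (r cos θ, r sin θ) = (32.095340, 39.634444)
h = r sin θ − e = 39.634444 − 9 = 30.634444
x = r cos θ + √(L² − h²) = 32.095340 + 178.388707 = 210.484047
dx/dθ = −r sin θ − h·r cos θ/√(L² − h²) (θ in radians; h = 30.634444) = -45.146132

x = 210.4840, dx/dθ = -45.1461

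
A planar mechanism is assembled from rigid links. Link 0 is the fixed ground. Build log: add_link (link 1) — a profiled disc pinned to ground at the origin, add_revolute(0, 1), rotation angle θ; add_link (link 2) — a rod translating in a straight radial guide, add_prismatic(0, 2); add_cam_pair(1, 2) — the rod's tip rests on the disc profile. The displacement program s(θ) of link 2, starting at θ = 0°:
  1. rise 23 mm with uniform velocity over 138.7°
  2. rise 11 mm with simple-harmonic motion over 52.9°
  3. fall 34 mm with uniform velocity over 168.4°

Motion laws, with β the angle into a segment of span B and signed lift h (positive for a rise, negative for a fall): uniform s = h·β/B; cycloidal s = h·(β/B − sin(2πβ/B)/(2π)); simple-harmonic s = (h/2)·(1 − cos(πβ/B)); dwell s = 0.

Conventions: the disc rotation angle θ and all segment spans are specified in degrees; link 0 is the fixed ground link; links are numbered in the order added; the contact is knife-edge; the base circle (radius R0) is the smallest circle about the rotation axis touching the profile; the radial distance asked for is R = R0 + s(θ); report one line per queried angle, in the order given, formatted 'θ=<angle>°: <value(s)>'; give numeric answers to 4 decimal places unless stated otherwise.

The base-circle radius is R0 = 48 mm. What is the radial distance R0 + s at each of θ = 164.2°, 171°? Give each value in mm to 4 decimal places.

seg 1 [0°–138.7°] uniform, h=23: full span → s += 23 → s = 23.0000
seg 2 [138.7°–191.6°] simple-harmonic, h=11: θ=164.2° here. β=25.5, B=52.9. 11/2·(1 − cos(π·0.4820)) = 5.1899 → s = 28.1899
seg 2 [138.7°–191.6°] simple-harmonic, h=11: θ=171° here. β=32.3, B=52.9. 11/2·(1 − cos(π·0.6106)) = 7.3726 → s = 30.3726
θ=164.2°: R = R0 + s = 48 + 28.1899 = 76.1899
θ=171°: R = R0 + s = 48 + 30.3726 = 78.3726

θ=164.2°: 76.1899
θ=171°: 78.3726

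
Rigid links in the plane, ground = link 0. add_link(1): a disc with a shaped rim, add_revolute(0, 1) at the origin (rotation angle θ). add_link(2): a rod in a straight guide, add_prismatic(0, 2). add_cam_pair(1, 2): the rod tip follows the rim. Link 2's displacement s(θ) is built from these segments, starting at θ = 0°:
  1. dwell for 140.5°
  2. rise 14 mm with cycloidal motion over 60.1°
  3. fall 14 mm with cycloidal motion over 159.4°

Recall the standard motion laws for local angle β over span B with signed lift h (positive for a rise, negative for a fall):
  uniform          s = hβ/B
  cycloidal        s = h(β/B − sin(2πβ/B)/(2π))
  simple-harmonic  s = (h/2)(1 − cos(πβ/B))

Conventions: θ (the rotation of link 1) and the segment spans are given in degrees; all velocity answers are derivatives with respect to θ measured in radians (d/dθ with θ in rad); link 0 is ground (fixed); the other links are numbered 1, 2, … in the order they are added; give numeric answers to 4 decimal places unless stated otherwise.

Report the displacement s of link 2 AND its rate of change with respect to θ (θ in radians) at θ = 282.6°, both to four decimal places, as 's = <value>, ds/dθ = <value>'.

segment 1 (0° to 140.5°, dwell): s unchanged at 0.0000
segment 2 (140.5° to 200.6°, cycloidal, h = 14) is passed completely: s = 0.0000 + (14) = 14.0000
θ = 282.6° falls in segment 3 (200.6° to 360°, cycloidal, h = -14): β = 282.6 − 200.6 = 82°, B = 159.4°; Δs = -14·(0.5144 − sin(2π·0.5144)/(2π)) = -7.4037; s = 14.0000 − 7.4037 = 6.5963
velocity in seg [200.6°–360°] (cycloidal), θ in radians: β = 82° = 1.4312 rad, B = 159.4° = 2.7821 rad; ds/dθ = (h/B)(1 − cos(2πβ/B)) = ((-14)/2.7821)(1 − cos(2π·0.5144)) = -10.043836 mm/rad

s = 6.5963, ds/dθ = -10.0438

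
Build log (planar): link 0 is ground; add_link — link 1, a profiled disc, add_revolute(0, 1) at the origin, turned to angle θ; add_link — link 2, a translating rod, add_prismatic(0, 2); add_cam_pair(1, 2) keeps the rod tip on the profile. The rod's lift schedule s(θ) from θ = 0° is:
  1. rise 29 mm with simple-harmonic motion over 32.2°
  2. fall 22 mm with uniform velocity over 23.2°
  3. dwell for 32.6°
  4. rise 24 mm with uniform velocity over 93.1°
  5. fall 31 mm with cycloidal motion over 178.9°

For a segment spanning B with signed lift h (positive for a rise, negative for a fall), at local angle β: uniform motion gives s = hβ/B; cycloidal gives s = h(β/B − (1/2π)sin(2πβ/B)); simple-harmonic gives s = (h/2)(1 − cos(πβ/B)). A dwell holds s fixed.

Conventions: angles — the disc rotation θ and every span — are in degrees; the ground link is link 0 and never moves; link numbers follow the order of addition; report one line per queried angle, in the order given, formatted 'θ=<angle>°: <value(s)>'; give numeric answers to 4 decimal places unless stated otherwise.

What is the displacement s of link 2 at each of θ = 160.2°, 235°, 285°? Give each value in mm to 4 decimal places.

seg 1 [0°–32.2°] simple-harmonic, h=29: full span → s += 29 → s = 29.0000
seg 2 [32.2°–55.4°] uniform, h=-22: full span → s += -22 → s = 7.0000
seg 3 [55.4°–88°] dwell: s stays 7.0000
seg 4 [88°–181.1°] uniform, h=24: θ=160.2° here. β=72.2, B=93.1. 24·72.2/93.1 = 18.6122 → s = 25.6122
seg 4 [88°–181.1°] uniform, h=24: full span → s += 24 → s = 31.0000
seg 5 [181.1°–360°] cycloidal, h=-31: θ=235° here. β=53.9, B=178.9. -31·(0.3013 − sin(2π·0.3013)/(2π)) = -4.6600 → s = 26.3400
seg 5 [181.1°–360°] cycloidal, h=-31: θ=285° here. β=103.9, B=178.9. -31·(0.5808 − sin(2π·0.5808)/(2π)) = -20.4017 → s = 10.5983

θ=160.2°: 25.6122
θ=235°: 26.3400
θ=285°: 10.5983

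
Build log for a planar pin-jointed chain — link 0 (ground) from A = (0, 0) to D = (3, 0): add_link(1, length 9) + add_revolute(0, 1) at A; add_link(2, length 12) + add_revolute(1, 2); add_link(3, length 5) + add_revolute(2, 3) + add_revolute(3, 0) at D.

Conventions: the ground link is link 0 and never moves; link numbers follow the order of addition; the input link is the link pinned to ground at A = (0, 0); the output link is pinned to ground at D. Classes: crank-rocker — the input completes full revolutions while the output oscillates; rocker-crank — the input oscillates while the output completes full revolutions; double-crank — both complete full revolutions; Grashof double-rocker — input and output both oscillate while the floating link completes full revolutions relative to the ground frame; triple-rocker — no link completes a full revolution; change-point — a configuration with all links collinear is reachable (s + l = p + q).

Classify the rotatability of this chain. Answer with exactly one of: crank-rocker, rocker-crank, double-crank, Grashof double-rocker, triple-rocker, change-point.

lengths: ground=3, input=9, coupler=12, output=5
sorted: s=3 (shortest), l=12 (longest), p+q=14
s + l = 15 vs p + q = 14
s + l > p + q → non-Grashof → no link fully rotates → triple-rocker

triple-rocker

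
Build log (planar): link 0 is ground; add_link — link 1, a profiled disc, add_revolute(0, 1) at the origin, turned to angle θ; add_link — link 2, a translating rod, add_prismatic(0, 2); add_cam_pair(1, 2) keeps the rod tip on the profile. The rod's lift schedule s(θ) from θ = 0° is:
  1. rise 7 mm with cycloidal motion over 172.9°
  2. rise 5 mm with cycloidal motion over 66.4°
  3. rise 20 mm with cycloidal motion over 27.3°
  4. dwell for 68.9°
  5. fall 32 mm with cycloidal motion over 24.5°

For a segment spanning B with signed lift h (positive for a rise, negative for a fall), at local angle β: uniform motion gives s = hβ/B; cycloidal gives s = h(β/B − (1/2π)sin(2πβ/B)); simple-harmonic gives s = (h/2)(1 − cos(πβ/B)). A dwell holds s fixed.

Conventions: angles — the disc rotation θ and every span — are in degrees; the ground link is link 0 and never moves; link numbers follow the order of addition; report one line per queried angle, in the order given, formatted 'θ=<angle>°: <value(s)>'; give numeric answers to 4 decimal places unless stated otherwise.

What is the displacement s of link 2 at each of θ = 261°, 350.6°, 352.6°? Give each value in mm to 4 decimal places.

seg 1 [0°–172.9°] cycloidal, h=7: full span → s += 7 → s = 7.0000
seg 2 [172.9°–239.3°] cycloidal, h=5: full span → s += 5 → s = 12.0000
seg 3 [239.3°–266.6°] cycloidal, h=20: θ=261° here. β=21.7, B=27.3. 20·(0.7949 − sin(2π·0.7949)/(2π)) = 18.9549 → s = 30.9549
seg 3 [239.3°–266.6°] cycloidal, h=20: full span → s += 20 → s = 32.0000
seg 4 [266.6°–335.5°] dwell: s stays 32.0000
seg 5 [335.5°–360°] cycloidal, h=-32: θ=350.6° here. β=15.1, B=24.5. -32·(0.6163 − sin(2π·0.6163)/(2π)) = -23.1222 → s = 8.8778
seg 5 [335.5°–360°] cycloidal, h=-32: θ=352.6° here. β=17.1, B=24.5. -32·(0.6980 − sin(2π·0.6980)/(2π)) = -27.1578 → s = 4.8422

θ=261°: 30.9549
θ=350.6°: 8.8778
θ=352.6°: 4.8422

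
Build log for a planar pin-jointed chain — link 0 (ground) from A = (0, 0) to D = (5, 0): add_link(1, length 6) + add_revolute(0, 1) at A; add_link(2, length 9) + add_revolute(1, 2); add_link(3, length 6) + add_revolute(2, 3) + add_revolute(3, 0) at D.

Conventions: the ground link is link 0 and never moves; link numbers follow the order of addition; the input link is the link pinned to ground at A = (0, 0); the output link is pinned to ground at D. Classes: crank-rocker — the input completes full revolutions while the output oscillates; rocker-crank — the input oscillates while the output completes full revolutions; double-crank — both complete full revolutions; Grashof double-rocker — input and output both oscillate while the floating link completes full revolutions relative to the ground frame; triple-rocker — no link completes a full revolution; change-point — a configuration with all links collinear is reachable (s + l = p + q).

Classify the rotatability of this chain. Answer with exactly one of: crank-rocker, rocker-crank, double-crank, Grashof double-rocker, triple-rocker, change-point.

lengths: ground=5, input=6, coupler=9, output=6
sorted: s=5 (shortest), l=9 (longest), p+q=12
s + l = 14 vs p + q = 12
s + l > p + q → non-Grashof → no link fully rotates → triple-rocker

triple-rocker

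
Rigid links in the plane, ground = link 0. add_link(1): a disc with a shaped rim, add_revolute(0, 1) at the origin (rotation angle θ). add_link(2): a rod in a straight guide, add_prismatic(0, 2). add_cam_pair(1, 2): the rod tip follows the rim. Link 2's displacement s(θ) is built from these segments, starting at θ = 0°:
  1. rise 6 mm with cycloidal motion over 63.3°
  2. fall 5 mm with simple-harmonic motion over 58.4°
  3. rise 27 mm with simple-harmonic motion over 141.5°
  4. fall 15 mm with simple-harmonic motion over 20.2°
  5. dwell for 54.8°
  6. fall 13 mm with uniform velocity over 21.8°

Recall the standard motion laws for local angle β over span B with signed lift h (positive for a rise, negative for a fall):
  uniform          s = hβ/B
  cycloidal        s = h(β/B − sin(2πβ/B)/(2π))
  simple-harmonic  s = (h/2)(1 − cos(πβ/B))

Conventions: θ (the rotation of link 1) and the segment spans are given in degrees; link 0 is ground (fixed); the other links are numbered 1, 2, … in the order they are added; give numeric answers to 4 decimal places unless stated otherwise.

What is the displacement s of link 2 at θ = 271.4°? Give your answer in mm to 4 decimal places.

segment 1 (0° to 63.3°, cycloidal, h = 6) is passed completely: s = 0.0000 + (6) = 6.0000
segment 2 (63.3° to 121.7°, simple-harmonic, h = -5) is passed completely: s = 6.0000 + (-5) = 1.0000
segment 3 (121.7° to 263.2°, simple-harmonic, h = 27) is passed completely: s = 1.0000 + (27) = 28.0000
θ = 271.4° falls in segment 4 (263.2° to 283.4°, simple-harmonic, h = -15): β = 271.4 − 263.2 = 8.2°, B = 20.2°; Δs = -15/2·(1 − cos(π·0.4059)) = -5.3159; s = 28.0000 − 5.3159 = 22.6841

22.6841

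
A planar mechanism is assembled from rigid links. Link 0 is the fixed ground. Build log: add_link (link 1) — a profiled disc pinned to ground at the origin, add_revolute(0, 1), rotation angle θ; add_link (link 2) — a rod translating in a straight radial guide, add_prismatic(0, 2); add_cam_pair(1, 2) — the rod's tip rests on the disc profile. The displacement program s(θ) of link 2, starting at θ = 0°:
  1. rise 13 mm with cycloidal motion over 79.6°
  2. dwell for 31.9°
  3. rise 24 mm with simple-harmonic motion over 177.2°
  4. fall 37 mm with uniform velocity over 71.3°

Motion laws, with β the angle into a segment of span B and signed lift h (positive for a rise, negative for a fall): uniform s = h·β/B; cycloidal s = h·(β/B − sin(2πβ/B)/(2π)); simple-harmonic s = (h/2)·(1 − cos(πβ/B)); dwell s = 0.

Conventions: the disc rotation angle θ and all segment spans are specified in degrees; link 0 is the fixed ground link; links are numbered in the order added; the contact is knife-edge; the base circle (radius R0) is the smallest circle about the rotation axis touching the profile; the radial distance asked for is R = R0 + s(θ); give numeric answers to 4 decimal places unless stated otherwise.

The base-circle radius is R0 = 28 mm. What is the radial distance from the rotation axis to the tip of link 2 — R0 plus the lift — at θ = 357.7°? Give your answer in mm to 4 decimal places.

seg 1 [0°–79.6°] cycloidal, h=13: full span → s += 13 → s = 13.0000
seg 2 [79.6°–111.5°] dwell: s stays 13.0000
seg 3 [111.5°–288.7°] simple-harmonic, h=24: full span → s += 24 → s = 37.0000
seg 4 [288.7°–360°] uniform, h=-37: θ=357.7° here. β=69, B=71.3. -37·69/71.3 = -35.8065 → s = 1.1935
R = R0 + s = 28 + 1.1935 = 29.1935

29.1935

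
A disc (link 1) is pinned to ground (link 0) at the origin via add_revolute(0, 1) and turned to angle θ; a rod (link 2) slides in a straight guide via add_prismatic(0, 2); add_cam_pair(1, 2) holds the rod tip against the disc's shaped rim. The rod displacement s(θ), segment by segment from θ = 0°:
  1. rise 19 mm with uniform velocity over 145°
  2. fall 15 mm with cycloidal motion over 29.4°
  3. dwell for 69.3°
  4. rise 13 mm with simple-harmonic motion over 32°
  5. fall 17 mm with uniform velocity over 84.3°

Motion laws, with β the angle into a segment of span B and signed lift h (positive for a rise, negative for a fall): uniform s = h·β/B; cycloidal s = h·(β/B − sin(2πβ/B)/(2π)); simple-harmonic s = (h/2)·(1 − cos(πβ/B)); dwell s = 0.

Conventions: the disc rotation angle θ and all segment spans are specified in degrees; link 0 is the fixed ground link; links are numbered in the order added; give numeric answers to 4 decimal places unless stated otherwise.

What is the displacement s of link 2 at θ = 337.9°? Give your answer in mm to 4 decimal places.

segment 1 (0° to 145°, uniform, h = 19) is passed completely: s = 0.0000 + (19) = 19.0000
segment 2 (145° to 174.4°, cycloidal, h = -15) is passed completely: s = 19.0000 + (-15) = 4.0000
segment 3 (174.4° to 243.7°, dwell): s unchanged at 4.0000
segment 4 (243.7° to 275.7°, simple-harmonic, h = 13) is passed completely: s = 4.0000 + (13) = 17.0000
θ = 337.9° falls in segment 5 (275.7° to 360°, uniform, h = -17): β = 337.9 − 275.7 = 62.2°, B = 84.3°; Δs = -17·62.2/84.3 = -12.5433; s = 17.0000 − 12.5433 = 4.4567

4.4567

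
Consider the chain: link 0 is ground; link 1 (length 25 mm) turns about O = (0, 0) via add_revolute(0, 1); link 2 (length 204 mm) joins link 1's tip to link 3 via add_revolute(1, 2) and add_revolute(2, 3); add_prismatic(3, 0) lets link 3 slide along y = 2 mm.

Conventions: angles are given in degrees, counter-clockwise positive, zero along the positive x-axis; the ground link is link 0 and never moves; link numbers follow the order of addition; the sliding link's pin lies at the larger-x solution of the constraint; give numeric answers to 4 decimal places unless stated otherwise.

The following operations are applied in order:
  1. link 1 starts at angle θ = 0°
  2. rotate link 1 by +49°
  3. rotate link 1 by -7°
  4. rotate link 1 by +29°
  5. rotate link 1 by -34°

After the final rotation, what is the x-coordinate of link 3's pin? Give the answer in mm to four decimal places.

geometry: r = 25 mm, L = 204 mm, e = 2 mm; θ starts at 0°
rotate link 1 by +49°: θ ← 0° +49° = 49°
rotate link 1 by -7°: θ ← 49° -7° = 42°
rotate link 1 by +29°: θ ← 42° +29° = 71°
rotate link 1 by -34°: θ ← 71° -34° = 37°
crank pin P = (r cos θ, r sin θ) = (19.965888, 15.045376)
h = r sin θ − e = 15.045376 − 2 = 13.045376
x = r cos θ + √(L² − h²) = 19.965888 + 203.582460 = 223.548348

223.5483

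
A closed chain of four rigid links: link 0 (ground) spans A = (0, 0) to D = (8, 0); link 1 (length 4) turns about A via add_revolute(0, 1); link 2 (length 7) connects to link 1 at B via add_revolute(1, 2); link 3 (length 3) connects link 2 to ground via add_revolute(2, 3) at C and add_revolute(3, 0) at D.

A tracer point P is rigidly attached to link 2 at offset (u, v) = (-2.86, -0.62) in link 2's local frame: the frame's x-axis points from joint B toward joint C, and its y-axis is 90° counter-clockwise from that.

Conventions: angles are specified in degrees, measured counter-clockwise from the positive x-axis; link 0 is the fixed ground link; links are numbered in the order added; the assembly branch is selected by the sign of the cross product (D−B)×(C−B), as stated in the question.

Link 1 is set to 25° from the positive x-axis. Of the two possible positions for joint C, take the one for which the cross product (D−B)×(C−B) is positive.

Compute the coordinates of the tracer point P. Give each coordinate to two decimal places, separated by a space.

A=(0,0), D=(8.00,0)
B = A + 4.00·(cos25°, sin25°) = (3.6252, 1.6905)
|BD| = 4.6900
circle(B,7.00) ∩ circle(D,3.00): a=6.6094, h=2.3057
  candidates: C₊=(10.6214,1.4589) cross=10.814; C₋=(8.9593,-2.8425) cross=-10.814
  branch + wants cross > 0 → take C=(10.6214,1.4589) (cross=10.814)
ex = (C−B)/|BC| = (0.9995,-0.0331); ey = (0.0331,0.9995)
P = B + -2.86·ex + -0.62·ey = (0.7463,1.1654)

0.75 1.17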